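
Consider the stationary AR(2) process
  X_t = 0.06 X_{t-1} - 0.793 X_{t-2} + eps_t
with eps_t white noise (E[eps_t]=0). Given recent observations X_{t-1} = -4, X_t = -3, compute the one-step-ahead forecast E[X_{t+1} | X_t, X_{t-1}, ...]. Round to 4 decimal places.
E[X_{t+1} \mid \mathcal F_t] = 2.9920

For an AR(p) model X_t = c + sum_i phi_i X_{t-i} + eps_t, the
one-step-ahead conditional mean is
  E[X_{t+1} | X_t, ...] = c + sum_i phi_i X_{t+1-i}.
Substitute known values:
  E[X_{t+1} | ...] = (0.06) * (-3) + (-0.793) * (-4)
                   = 2.9920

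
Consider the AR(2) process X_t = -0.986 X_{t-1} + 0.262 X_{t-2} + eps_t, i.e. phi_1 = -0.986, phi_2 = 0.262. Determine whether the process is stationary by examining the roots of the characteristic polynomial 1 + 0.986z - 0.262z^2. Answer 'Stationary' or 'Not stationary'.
\text{Not stationary}

The AR(p) characteristic polynomial is P(z) = 1 + 0.986z - 0.262z^2.
Stationarity requires all roots to lie outside the unit circle, i.e. |z| > 1 for every root.
Set 1 + (0.986) z + (-0.262) z^2 = 0, i.e. a z^2 + b z + c = 0 with a = -0.262, b = 0.986, c = 1.
Discriminant D = b^2 - 4ac = (0.986)^2 - 4*(-0.262)*1 = 0.972196 - (-1.048) = 2.020196.
D >= 0, so the roots are real: z = (-b +/- sqrt(D)) / (2a) = (-0.986 +/- 1.421336) / (-0.524).
  z_1 = (-0.986 + 1.421336) / (-0.524) = -0.8308,   |z_1| = 0.8308.
  z_2 = (-0.986 - 1.421336) / (-0.524) = 4.5942,   |z_2| = 4.5942.
Moduli of all roots: 0.8308, 4.5942.
All moduli strictly greater than 1? No.
Verdict: Not stationary.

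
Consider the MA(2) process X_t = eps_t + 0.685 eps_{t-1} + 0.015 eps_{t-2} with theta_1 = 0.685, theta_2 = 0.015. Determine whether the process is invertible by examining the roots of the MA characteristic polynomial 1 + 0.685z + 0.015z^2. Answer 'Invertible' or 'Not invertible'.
\text{Invertible}

The MA(q) characteristic polynomial is P(z) = 1 + 0.685z + 0.015z^2.
Invertibility requires all roots to lie outside the unit circle, i.e. |z| > 1 for every root.
Set 1 + (0.685) z + (0.015) z^2 = 0, i.e. a z^2 + b z + c = 0 with a = 0.015, b = 0.685, c = 1.
Discriminant D = b^2 - 4ac = (0.685)^2 - 4*(0.015)*1 = 0.469225 - (0.06) = 0.409225.
D >= 0, so the roots are real: z = (-b +/- sqrt(D)) / (2a) = (-0.685 +/- 0.639707) / (0.03).
  z_1 = (-0.685 + 0.639707) / (0.03) = -1.5098,   |z_1| = 1.5098.
  z_2 = (-0.685 - 0.639707) / (0.03) = -44.1569,   |z_2| = 44.1569.
Moduli of all roots: 1.5098, 44.1569.
All moduli strictly greater than 1? Yes.
Verdict: Invertible.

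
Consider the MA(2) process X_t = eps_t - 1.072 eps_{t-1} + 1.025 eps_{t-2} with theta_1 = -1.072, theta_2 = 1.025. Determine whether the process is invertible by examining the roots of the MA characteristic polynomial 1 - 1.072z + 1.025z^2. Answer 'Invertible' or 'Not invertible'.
\text{Not invertible}

The MA(q) characteristic polynomial is P(z) = 1 - 1.072z + 1.025z^2.
Invertibility requires all roots to lie outside the unit circle, i.e. |z| > 1 for every root.
Set 1 + (-1.072) z + (1.025) z^2 = 0, i.e. a z^2 + b z + c = 0 with a = 1.025, b = -1.072, c = 1.
Discriminant D = b^2 - 4ac = (-1.072)^2 - 4*(1.025)*1 = 1.149184 - (4.1) = -2.950816.
D < 0, so the roots are the complex-conjugate pair z = (-b +/- i sqrt(-D)) / (2a) = 0.5229 +/- 0.8379i.
For a conjugate pair |z|^2 = z * conj(z) = (product of roots) = c/a = 1/(1.025) = 0.97561, so |z| = sqrt(0.97561) = 0.9877 for both roots.
Moduli of all roots: 0.9877, 0.9877.
All moduli strictly greater than 1? No.
Verdict: Not invertible.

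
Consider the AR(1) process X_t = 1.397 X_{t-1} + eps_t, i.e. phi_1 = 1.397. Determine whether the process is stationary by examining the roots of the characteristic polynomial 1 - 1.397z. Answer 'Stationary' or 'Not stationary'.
\text{Not stationary}

The AR(p) characteristic polynomial is P(z) = 1 - 1.397z.
Stationarity requires all roots to lie outside the unit circle, i.e. |z| > 1 for every root.
This is linear in z: 1 + (-1.397) z = 0  =>  z = -1/(-1.397) = 0.71582,  |z| = 0.71582.
Moduli of all roots: 0.7158.
All moduli strictly greater than 1? No.
Verdict: Not stationary.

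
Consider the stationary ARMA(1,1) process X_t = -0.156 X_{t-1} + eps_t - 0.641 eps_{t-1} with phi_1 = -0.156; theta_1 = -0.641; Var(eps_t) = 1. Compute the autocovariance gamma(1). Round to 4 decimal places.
\gamma(1) = -0.8986

Multiply the model equation by X_{t-k} and take expectations. With theta_0 = psi_0 = 1 and psi_j the MA(infinity) weights, this gives
  gamma(k) - sum_i phi_i gamma(k-i) = c_k,
  c_k = sigma^2 * sum_{j=k..q} theta_j psi_{j-k}   (c_k = 0 for k > q),
using gamma(-m) = gamma(m).
psi-weights needed (psi_j = theta_j + sum_i phi_i psi_{j-i}):
  psi_1 = theta_1 + phi_1 = -0.641 + (-0.156) = -0.797
Right-hand sides:
  c_0 = sigma^2 (1 + theta_1 psi_1) = 1 * (1 + (-0.641)(-0.797)) = 1 * 1.510877 = 1.510877
  c_1 = sigma^2 theta_1 = 1 * (-0.641) = -0.641
  c_2 = 0
Equations for k = 0 and k = 1 (AR order 1):
  gamma(0) = phi_1 gamma(1) + c_0
  gamma(1) = phi_1 gamma(0) + c_1
Substituting the second into the first: gamma(0) (1 - phi_1^2) = c_0 + phi_1 c_1, so
  gamma(0) = (c_0 + phi_1 c_1) / (1 - phi_1^2) = (1.510877 + (-0.156)(-0.641)) / (1 - (-0.156)^2) = 1.610873 / 0.975664 = 1.651053.
  gamma(1) = phi_1 gamma(0) + c_1 = (-0.156)(1.651053) + (-0.641) = -0.898564.
Therefore gamma(1) = -0.8986 (to 4 decimal places).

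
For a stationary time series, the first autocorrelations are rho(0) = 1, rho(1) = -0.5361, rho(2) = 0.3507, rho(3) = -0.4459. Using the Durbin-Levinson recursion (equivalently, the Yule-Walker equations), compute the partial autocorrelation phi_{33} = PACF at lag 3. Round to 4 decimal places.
\phi_{33} = -0.3210

The PACF at lag k is phi_{kk}, the last component of the solution
to the Yule-Walker system G_k phi = r_k where
  (G_k)_{ij} = rho(|i - j|), (r_k)_i = rho(i), i,j = 1..k.
Equivalently, Durbin-Levinson gives phi_{kk} iteratively:
  phi_{11} = rho(1)
  phi_{kk} = [rho(k) - sum_{j=1..k-1} phi_{k-1,j} rho(k-j)]
            / [1 - sum_{j=1..k-1} phi_{k-1,j} rho(j)],
  phi_{k,j} = phi_{k-1,j} - phi_{kk} phi_{k-1,k-j},  j = 1..k-1.
Step k = 1:
  phi_11 = rho(1) = -0.5361.
Step k = 2:
  phi_22 = [rho(2) - phi_11 rho(1)] / [1 - phi_11 rho(1)] = [0.3507 - (-0.5361)(-0.5361)] / [1 - (-0.5361)(-0.5361)]
         = 0.06329679 / 0.71259679 = 0.088826.
  Update: phi_21 = phi_11 - phi_22 phi_11 = -0.5361 - (0.088826)(-0.5361) = -0.488481.
Step k = 3:
  phi_33 = [rho(3) - phi_21 rho(2) - phi_22 rho(1)] / [1 - phi_21 rho(1) - phi_22 rho(2)]
    numerator   = -0.4459 - (-0.488481)(0.3507) - (0.088826)(-0.5361) = -0.22697047
    denominator = 1 - (-0.488481)(-0.5361) - (0.088826)(0.3507) = 0.70697442
  phi_33 = -0.22697047 / 0.70697442 = -0.321.
Therefore phi_{33} = -0.3210.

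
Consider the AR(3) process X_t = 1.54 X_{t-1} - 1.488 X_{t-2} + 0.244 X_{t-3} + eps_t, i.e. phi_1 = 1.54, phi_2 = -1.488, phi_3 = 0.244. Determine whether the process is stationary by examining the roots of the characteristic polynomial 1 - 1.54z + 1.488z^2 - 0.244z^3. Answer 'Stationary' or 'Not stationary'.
\text{Not stationary}

The AR(p) characteristic polynomial is P(z) = 1 - 1.54z + 1.488z^2 - 0.244z^3.
Stationarity requires all roots to lie outside the unit circle, i.e. |z| > 1 for every root.
Degree 3: look for a simple real root z0 first, then factor out (1 - z/z0) and solve the remaining quadratic.
Testing z0 = 5: P(5) = 1 + (-1.54)(5) + (1.488)(5)^2 + (-0.244)(5)^3
  = 1 + (-7.7) + (37.2) + (-30.5) = 0.  So z_0 = 5 is a root, |z_0| = 5.
Divide out the factor (1 - 0.2 z) = (1 - z/z0) (since 1/z0 = 0.2):
  P(z) = (1 - 0.2 z)(1 + (-1.34) z + (1.22) z^2)
  [check: z-coef -1.34 - (0.2) = -1.54; z^2-coef 1.22 - (0.2)(-1.34) = 1.488; z^3-coef -(0.2)(1.22) = -0.244.]
Remaining roots from the quadratic factor 1 + (-1.34) z + (1.22) z^2:
  Set 1 + (-1.34) z + (1.22) z^2 = 0, i.e. a z^2 + b z + c = 0 with a = 1.22, b = -1.34, c = 1.
  Discriminant D = b^2 - 4ac = (-1.34)^2 - 4*(1.22)*1 = 1.7956 - (4.88) = -3.0844.
  D < 0, so the roots are the complex-conjugate pair z = (-b +/- i sqrt(-D)) / (2a) = 0.5492 +/- 0.7198i.
  For a conjugate pair |z|^2 = z * conj(z) = (product of roots) = c/a = 1/(1.22) = 0.819672, so |z| = sqrt(0.819672) = 0.9054 for both roots.
Moduli of all roots: 5.0000, 0.9054, 0.9054.
All moduli strictly greater than 1? No.
Verdict: Not stationary.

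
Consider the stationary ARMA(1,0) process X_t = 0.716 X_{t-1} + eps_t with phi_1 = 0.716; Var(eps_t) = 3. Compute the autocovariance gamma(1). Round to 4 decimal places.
\gamma(1) = 4.4076

Multiply the model equation by X_{t-k} and take expectations. With theta_0 = psi_0 = 1 and psi_j the MA(infinity) weights, this gives
  gamma(k) - sum_i phi_i gamma(k-i) = c_k,
  c_k = sigma^2 * sum_{j=k..q} theta_j psi_{j-k}   (c_k = 0 for k > q),
using gamma(-m) = gamma(m).
Pure AR (q = 0): c_0 = sigma^2 = 3, c_k = 0 for k >= 1.
Equations for k = 0 and k = 1 (AR order 1):
  gamma(0) = phi_1 gamma(1) + c_0
  gamma(1) = phi_1 gamma(0) + c_1
Substituting the second into the first: gamma(0) (1 - phi_1^2) = c_0 + phi_1 c_1, so
  gamma(0) = c_0 / (1 - phi_1^2) = 3 / (1 - (0.716)^2) = 3 / 0.487344 = 6.155816.
  gamma(1) = phi_1 gamma(0) = (0.716)(6.155816) = 4.407564.
Therefore gamma(1) = 4.4076 (to 4 decimal places).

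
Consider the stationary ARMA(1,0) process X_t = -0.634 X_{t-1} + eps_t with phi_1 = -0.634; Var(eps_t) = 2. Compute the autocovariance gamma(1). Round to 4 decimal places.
\gamma(1) = -2.1202

Multiply the model equation by X_{t-k} and take expectations. With theta_0 = psi_0 = 1 and psi_j the MA(infinity) weights, this gives
  gamma(k) - sum_i phi_i gamma(k-i) = c_k,
  c_k = sigma^2 * sum_{j=k..q} theta_j psi_{j-k}   (c_k = 0 for k > q),
using gamma(-m) = gamma(m).
Pure AR (q = 0): c_0 = sigma^2 = 2, c_k = 0 for k >= 1.
Equations for k = 0 and k = 1 (AR order 1):
  gamma(0) = phi_1 gamma(1) + c_0
  gamma(1) = phi_1 gamma(0) + c_1
Substituting the second into the first: gamma(0) (1 - phi_1^2) = c_0 + phi_1 c_1, so
  gamma(0) = c_0 / (1 - phi_1^2) = 2 / (1 - (-0.634)^2) = 2 / 0.598044 = 3.344236.
  gamma(1) = phi_1 gamma(0) = (-0.634)(3.344236) = -2.120245.
Therefore gamma(1) = -2.1202 (to 4 decimal places).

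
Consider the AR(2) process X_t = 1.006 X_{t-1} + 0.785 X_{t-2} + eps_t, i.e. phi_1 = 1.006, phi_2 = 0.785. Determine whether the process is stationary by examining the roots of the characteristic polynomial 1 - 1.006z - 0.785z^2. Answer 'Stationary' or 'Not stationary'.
\text{Not stationary}

The AR(p) characteristic polynomial is P(z) = 1 - 1.006z - 0.785z^2.
Stationarity requires all roots to lie outside the unit circle, i.e. |z| > 1 for every root.
Set 1 + (-1.006) z + (-0.785) z^2 = 0, i.e. a z^2 + b z + c = 0 with a = -0.785, b = -1.006, c = 1.
Discriminant D = b^2 - 4ac = (-1.006)^2 - 4*(-0.785)*1 = 1.012036 - (-3.14) = 4.152036.
D >= 0, so the roots are real: z = (-b +/- sqrt(D)) / (2a) = (1.006 +/- 2.037655) / (-1.57).
  z_1 = (1.006 + 2.037655) / (-1.57) = -1.9386,   |z_1| = 1.9386.
  z_2 = (1.006 - 2.037655) / (-1.57) = 0.6571,   |z_2| = 0.6571.
Moduli of all roots: 1.9386, 0.6571.
All moduli strictly greater than 1? No.
Verdict: Not stationary.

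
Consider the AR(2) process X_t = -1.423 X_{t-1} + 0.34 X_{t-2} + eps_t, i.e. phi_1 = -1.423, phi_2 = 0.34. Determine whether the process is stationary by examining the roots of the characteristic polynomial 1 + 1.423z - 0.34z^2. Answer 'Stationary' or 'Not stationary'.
\text{Not stationary}

The AR(p) characteristic polynomial is P(z) = 1 + 1.423z - 0.34z^2.
Stationarity requires all roots to lie outside the unit circle, i.e. |z| > 1 for every root.
Set 1 + (1.423) z + (-0.34) z^2 = 0, i.e. a z^2 + b z + c = 0 with a = -0.34, b = 1.423, c = 1.
Discriminant D = b^2 - 4ac = (1.423)^2 - 4*(-0.34)*1 = 2.024929 - (-1.36) = 3.384929.
D >= 0, so the roots are real: z = (-b +/- sqrt(D)) / (2a) = (-1.423 +/- 1.839818) / (-0.68).
  z_1 = (-1.423 + 1.839818) / (-0.68) = -0.613,   |z_1| = 0.613.
  z_2 = (-1.423 - 1.839818) / (-0.68) = 4.7983,   |z_2| = 4.7983.
Moduli of all roots: 0.6130, 4.7983.
All moduli strictly greater than 1? No.
Verdict: Not stationary.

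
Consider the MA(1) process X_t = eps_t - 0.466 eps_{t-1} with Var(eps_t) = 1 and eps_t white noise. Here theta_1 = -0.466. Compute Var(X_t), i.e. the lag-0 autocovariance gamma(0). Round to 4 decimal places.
\gamma(0) = 1.2172

For an MA(q) process X_t = eps_t + sum_i theta_i eps_{t-i} with
Var(eps_t) = sigma^2, the variance is
  gamma(0) = sigma^2 * (1 + sum_i theta_i^2).
  sum_i theta_i^2 = (-0.466)^2 = 0.217156.
  gamma(0) = 1 * (1 + 0.217156) = 1 * 1.217156 = 1.217156, which rounds to 1.2172.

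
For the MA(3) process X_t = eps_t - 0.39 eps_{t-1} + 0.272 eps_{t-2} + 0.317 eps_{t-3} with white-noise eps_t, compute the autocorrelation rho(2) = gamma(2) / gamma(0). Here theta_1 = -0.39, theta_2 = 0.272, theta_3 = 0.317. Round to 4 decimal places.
\rho(2) = 0.1118

For an MA(q) process with theta_0 = 1, the autocovariance is
  gamma(k) = sigma^2 * sum_{i=0..q-k} theta_i * theta_{i+k},
and rho(k) = gamma(k) / gamma(0). Sigma^2 cancels.
  numerator   = (1)*(0.272) + (-0.39)*(0.317) = 0.14837.
  denominator = (1)^2 + (-0.39)^2 + (0.272)^2 + (0.317)^2 = 1.326573.
  rho(2) = 0.14837 / 1.326573 = 0.1118.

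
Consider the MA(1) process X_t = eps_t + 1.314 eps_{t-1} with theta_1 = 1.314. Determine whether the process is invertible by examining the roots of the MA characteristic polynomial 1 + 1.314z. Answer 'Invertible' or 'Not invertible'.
\text{Not invertible}

The MA(q) characteristic polynomial is P(z) = 1 + 1.314z.
Invertibility requires all roots to lie outside the unit circle, i.e. |z| > 1 for every root.
This is linear in z: 1 + (1.314) z = 0  =>  z = -1/(1.314) = -0.761035,  |z| = 0.761035.
Moduli of all roots: 0.7610.
All moduli strictly greater than 1? No.
Verdict: Not invertible.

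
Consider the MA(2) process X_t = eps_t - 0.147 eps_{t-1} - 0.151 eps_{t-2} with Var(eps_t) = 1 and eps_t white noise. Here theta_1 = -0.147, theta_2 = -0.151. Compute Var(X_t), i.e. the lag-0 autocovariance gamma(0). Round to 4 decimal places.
\gamma(0) = 1.0444

For an MA(q) process X_t = eps_t + sum_i theta_i eps_{t-i} with
Var(eps_t) = sigma^2, the variance is
  gamma(0) = sigma^2 * (1 + sum_i theta_i^2).
  sum_i theta_i^2 = (-0.147)^2 + (-0.151)^2 = 0.021609 + 0.022801 = 0.04441.
  gamma(0) = 1 * (1 + 0.04441) = 1 * 1.04441 = 1.04441, which rounds to 1.0444.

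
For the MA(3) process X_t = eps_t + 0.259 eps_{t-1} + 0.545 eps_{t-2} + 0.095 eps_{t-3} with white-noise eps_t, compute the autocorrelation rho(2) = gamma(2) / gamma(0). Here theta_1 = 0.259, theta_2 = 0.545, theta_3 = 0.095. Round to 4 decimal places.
\rho(2) = 0.4148

For an MA(q) process with theta_0 = 1, the autocovariance is
  gamma(k) = sigma^2 * sum_{i=0..q-k} theta_i * theta_{i+k},
and rho(k) = gamma(k) / gamma(0). Sigma^2 cancels.
  numerator   = (1)*(0.545) + (0.259)*(0.095) = 0.569605.
  denominator = (1)^2 + (0.259)^2 + (0.545)^2 + (0.095)^2 = 1.373131.
  rho(2) = 0.569605 / 1.373131 = 0.4148.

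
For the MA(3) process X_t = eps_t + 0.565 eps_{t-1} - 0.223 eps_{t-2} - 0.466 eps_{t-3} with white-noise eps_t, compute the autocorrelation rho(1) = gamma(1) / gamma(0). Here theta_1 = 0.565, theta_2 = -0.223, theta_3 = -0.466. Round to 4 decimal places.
\rho(1) = 0.3423

For an MA(q) process with theta_0 = 1, the autocovariance is
  gamma(k) = sigma^2 * sum_{i=0..q-k} theta_i * theta_{i+k},
and rho(k) = gamma(k) / gamma(0). Sigma^2 cancels.
  numerator   = (1)*(0.565) + (0.565)*(-0.223) + (-0.223)*(-0.466) = 0.542923.
  denominator = (1)^2 + (0.565)^2 + (-0.223)^2 + (-0.466)^2 = 1.58611.
  rho(1) = 0.542923 / 1.58611 = 0.3423.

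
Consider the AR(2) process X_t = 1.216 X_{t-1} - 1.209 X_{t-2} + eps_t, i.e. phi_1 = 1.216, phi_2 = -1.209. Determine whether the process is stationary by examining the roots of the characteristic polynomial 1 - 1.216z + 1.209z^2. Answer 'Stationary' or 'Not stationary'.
\text{Not stationary}

The AR(p) characteristic polynomial is P(z) = 1 - 1.216z + 1.209z^2.
Stationarity requires all roots to lie outside the unit circle, i.e. |z| > 1 for every root.
Set 1 + (-1.216) z + (1.209) z^2 = 0, i.e. a z^2 + b z + c = 0 with a = 1.209, b = -1.216, c = 1.
Discriminant D = b^2 - 4ac = (-1.216)^2 - 4*(1.209)*1 = 1.478656 - (4.836) = -3.357344.
D < 0, so the roots are the complex-conjugate pair z = (-b +/- i sqrt(-D)) / (2a) = 0.5029 +/- 0.7578i.
For a conjugate pair |z|^2 = z * conj(z) = (product of roots) = c/a = 1/(1.209) = 0.82713, so |z| = sqrt(0.82713) = 0.9095 for both roots.
Moduli of all roots: 0.9095, 0.9095.
All moduli strictly greater than 1? No.
Verdict: Not stationary.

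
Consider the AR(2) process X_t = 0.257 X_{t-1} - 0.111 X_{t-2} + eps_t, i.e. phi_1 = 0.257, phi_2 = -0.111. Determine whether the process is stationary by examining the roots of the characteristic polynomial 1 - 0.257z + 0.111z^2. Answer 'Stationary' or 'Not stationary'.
\text{Stationary}

The AR(p) characteristic polynomial is P(z) = 1 - 0.257z + 0.111z^2.
Stationarity requires all roots to lie outside the unit circle, i.e. |z| > 1 for every root.
Set 1 + (-0.257) z + (0.111) z^2 = 0, i.e. a z^2 + b z + c = 0 with a = 0.111, b = -0.257, c = 1.
Discriminant D = b^2 - 4ac = (-0.257)^2 - 4*(0.111)*1 = 0.066049 - (0.444) = -0.377951.
D < 0, so the roots are the complex-conjugate pair z = (-b +/- i sqrt(-D)) / (2a) = 1.1577 +/- 2.7693i.
For a conjugate pair |z|^2 = z * conj(z) = (product of roots) = c/a = 1/(0.111) = 9.009009, so |z| = sqrt(9.009009) = 3.0015 for both roots.
Moduli of all roots: 3.0015, 3.0015.
All moduli strictly greater than 1? Yes.
Verdict: Stationary.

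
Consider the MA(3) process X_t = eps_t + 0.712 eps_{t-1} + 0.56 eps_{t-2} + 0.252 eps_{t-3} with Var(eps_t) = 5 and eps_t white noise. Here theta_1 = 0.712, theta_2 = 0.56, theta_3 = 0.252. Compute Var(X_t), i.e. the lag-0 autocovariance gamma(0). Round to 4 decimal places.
\gamma(0) = 9.4202

For an MA(q) process X_t = eps_t + sum_i theta_i eps_{t-i} with
Var(eps_t) = sigma^2, the variance is
  gamma(0) = sigma^2 * (1 + sum_i theta_i^2).
  sum_i theta_i^2 = (0.712)^2 + (0.56)^2 + (0.252)^2 = 0.506944 + 0.3136 + 0.063504 = 0.884048.
  gamma(0) = 5 * (1 + 0.884048) = 5 * 1.884048 = 9.42024, which rounds to 9.4202.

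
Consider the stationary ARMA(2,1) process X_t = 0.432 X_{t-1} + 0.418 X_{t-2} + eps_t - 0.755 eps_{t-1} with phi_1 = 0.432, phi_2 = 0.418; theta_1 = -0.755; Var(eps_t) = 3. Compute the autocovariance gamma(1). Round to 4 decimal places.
\gamma(1) = -1.1925

Multiply the model equation by X_{t-k} and take expectations. With theta_0 = psi_0 = 1 and psi_j the MA(infinity) weights, this gives
  gamma(k) - sum_i phi_i gamma(k-i) = c_k,
  c_k = sigma^2 * sum_{j=k..q} theta_j psi_{j-k}   (c_k = 0 for k > q),
using gamma(-m) = gamma(m).
psi-weights needed (psi_j = theta_j + sum_i phi_i psi_{j-i}):
  psi_1 = theta_1 + phi_1 = -0.755 + (0.432) = -0.323
Right-hand sides:
  c_0 = sigma^2 (1 + theta_1 psi_1) = 3 * (1 + (-0.755)(-0.323)) = 3 * 1.243865 = 3.731595
  c_1 = sigma^2 theta_1 = 3 * (-0.755) = -2.265
  c_2 = 0
Equations for k = 0, 1, 2 (AR order 2, c_2 = 0):
  (E0) gamma(0) = phi_1 gamma(1) + phi_2 gamma(2) + c_0
  (E1) gamma(1) = phi_1 gamma(0) + phi_2 gamma(1) + c_1
  (E2) gamma(2) = phi_1 gamma(1) + phi_2 gamma(0)
From (E1): gamma(1) = A gamma(0) + B with
  A = phi_1 / (1 - phi_2) = 0.432 / 0.582 = 0.742268,   B = c_1 / (1 - phi_2) = -2.265 / 0.582 = -3.891753.
Insert (E2) into (E0): gamma(0) (1 - phi_2^2) = phi_1 (1 + phi_2) gamma(1) + c_0.
  phi_1 (1 + phi_2) = (0.432)(1.418) = 0.612576,   1 - phi_2^2 = 0.825276.
Replace gamma(1) by A gamma(0) + B and collect gamma(0):
  gamma(0) [0.825276 - (0.612576)(0.742268)] = (0.612576)(-3.891753) + 3.731595
  gamma(0) * 0.37058 = 1.347601
  gamma(0) = 1.347601 / 0.37058 = 3.63646.
  gamma(1) = A gamma(0) + B = (0.742268)(3.63646) + (-3.891753) = -1.192525.
Therefore gamma(1) = -1.1925 (to 4 decimal places).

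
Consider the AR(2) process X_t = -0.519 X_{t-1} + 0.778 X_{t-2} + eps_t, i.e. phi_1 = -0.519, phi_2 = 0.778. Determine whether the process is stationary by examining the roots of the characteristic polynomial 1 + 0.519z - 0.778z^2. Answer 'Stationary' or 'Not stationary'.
\text{Not stationary}

The AR(p) characteristic polynomial is P(z) = 1 + 0.519z - 0.778z^2.
Stationarity requires all roots to lie outside the unit circle, i.e. |z| > 1 for every root.
Set 1 + (0.519) z + (-0.778) z^2 = 0, i.e. a z^2 + b z + c = 0 with a = -0.778, b = 0.519, c = 1.
Discriminant D = b^2 - 4ac = (0.519)^2 - 4*(-0.778)*1 = 0.269361 - (-3.112) = 3.381361.
D >= 0, so the roots are real: z = (-b +/- sqrt(D)) / (2a) = (-0.519 +/- 1.838848) / (-1.556).
  z_1 = (-0.519 + 1.838848) / (-1.556) = -0.8482,   |z_1| = 0.8482.
  z_2 = (-0.519 - 1.838848) / (-1.556) = 1.5153,   |z_2| = 1.5153.
Moduli of all roots: 0.8482, 1.5153.
All moduli strictly greater than 1? No.
Verdict: Not stationary.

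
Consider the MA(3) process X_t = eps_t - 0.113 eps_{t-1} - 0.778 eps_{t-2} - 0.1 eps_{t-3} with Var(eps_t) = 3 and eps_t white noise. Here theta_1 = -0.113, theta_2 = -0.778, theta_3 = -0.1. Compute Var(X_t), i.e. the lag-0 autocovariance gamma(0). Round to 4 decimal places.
\gamma(0) = 4.8842

For an MA(q) process X_t = eps_t + sum_i theta_i eps_{t-i} with
Var(eps_t) = sigma^2, the variance is
  gamma(0) = sigma^2 * (1 + sum_i theta_i^2).
  sum_i theta_i^2 = (-0.113)^2 + (-0.778)^2 + (-0.1)^2 = 0.012769 + 0.605284 + 0.01 = 0.628053.
  gamma(0) = 3 * (1 + 0.628053) = 3 * 1.628053 = 4.884159, which rounds to 4.8842.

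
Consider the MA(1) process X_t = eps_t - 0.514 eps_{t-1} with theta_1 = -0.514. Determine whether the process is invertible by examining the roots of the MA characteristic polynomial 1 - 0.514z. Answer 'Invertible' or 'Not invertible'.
\text{Invertible}

The MA(q) characteristic polynomial is P(z) = 1 - 0.514z.
Invertibility requires all roots to lie outside the unit circle, i.e. |z| > 1 for every root.
This is linear in z: 1 + (-0.514) z = 0  =>  z = -1/(-0.514) = 1.945525,  |z| = 1.945525.
Moduli of all roots: 1.9455.
All moduli strictly greater than 1? Yes.
Verdict: Invertible.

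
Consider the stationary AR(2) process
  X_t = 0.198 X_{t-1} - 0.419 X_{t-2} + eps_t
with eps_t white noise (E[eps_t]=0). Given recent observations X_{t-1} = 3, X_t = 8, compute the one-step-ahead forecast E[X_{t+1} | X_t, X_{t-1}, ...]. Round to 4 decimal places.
E[X_{t+1} \mid \mathcal F_t] = 0.3270

For an AR(p) model X_t = c + sum_i phi_i X_{t-i} + eps_t, the
one-step-ahead conditional mean is
  E[X_{t+1} | X_t, ...] = c + sum_i phi_i X_{t+1-i}.
Substitute known values:
  E[X_{t+1} | ...] = (0.198) * (8) + (-0.419) * (3)
                   = 0.3270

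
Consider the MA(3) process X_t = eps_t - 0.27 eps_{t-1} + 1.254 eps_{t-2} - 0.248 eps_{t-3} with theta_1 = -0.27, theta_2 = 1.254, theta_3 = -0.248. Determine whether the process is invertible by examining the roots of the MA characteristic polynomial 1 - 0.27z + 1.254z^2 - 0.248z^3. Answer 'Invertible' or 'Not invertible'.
\text{Not invertible}

The MA(q) characteristic polynomial is P(z) = 1 - 0.27z + 1.254z^2 - 0.248z^3.
Invertibility requires all roots to lie outside the unit circle, i.e. |z| > 1 for every root.
Degree 3: look for a simple real root z0 first, then factor out (1 - z/z0) and solve the remaining quadratic.
Testing z0 = 5: P(5) = 1 + (-0.27)(5) + (1.254)(5)^2 + (-0.248)(5)^3
  = 1 + (-1.35) + (31.35) + (-31) = 0.  So z_0 = 5 is a root, |z_0| = 5.
Divide out the factor (1 - 0.2 z) = (1 - z/z0) (since 1/z0 = 0.2):
  P(z) = (1 - 0.2 z)(1 + (-0.07) z + (1.24) z^2)
  [check: z-coef -0.07 - (0.2) = -0.27; z^2-coef 1.24 - (0.2)(-0.07) = 1.254; z^3-coef -(0.2)(1.24) = -0.248.]
Remaining roots from the quadratic factor 1 + (-0.07) z + (1.24) z^2:
  Set 1 + (-0.07) z + (1.24) z^2 = 0, i.e. a z^2 + b z + c = 0 with a = 1.24, b = -0.07, c = 1.
  Discriminant D = b^2 - 4ac = (-0.07)^2 - 4*(1.24)*1 = 0.0049 - (4.96) = -4.9551.
  D < 0, so the roots are the complex-conjugate pair z = (-b +/- i sqrt(-D)) / (2a) = 0.0282 +/- 0.8976i.
  For a conjugate pair |z|^2 = z * conj(z) = (product of roots) = c/a = 1/(1.24) = 0.806452, so |z| = sqrt(0.806452) = 0.898 for both roots.
Moduli of all roots: 5.0000, 0.8980, 0.8980.
All moduli strictly greater than 1? No.
Verdict: Not invertible.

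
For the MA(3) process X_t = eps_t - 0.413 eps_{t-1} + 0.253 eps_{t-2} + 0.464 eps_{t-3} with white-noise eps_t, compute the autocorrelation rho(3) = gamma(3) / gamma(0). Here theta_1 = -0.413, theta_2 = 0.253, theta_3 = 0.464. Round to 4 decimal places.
\rho(3) = 0.3200

For an MA(q) process with theta_0 = 1, the autocovariance is
  gamma(k) = sigma^2 * sum_{i=0..q-k} theta_i * theta_{i+k},
and rho(k) = gamma(k) / gamma(0). Sigma^2 cancels.
  numerator   = (1)*(0.464) = 0.464.
  denominator = (1)^2 + (-0.413)^2 + (0.253)^2 + (0.464)^2 = 1.449874.
  rho(3) = 0.464 / 1.449874 = 0.3200.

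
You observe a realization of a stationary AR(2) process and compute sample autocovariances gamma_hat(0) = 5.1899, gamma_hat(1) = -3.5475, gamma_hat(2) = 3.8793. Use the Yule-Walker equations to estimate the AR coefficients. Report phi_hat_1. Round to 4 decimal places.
\hat\phi_{1} = -0.3240

The Yule-Walker equations for an AR(p) process read, in matrix form,
  Gamma_p phi = r_p,   with   (Gamma_p)_{ij} = gamma(|i - j|),
                       (r_p)_i = gamma(i),   i,j = 1..p.
Substitute the sample gammas (Toeplitz matrix and right-hand side of size 2):
  Gamma_p = [[5.1899, -3.5475], [-3.5475, 5.1899]]
  r_p     = [-3.5475, 3.8793]
Written out:
  5.1899 phi_1 - 3.5475 phi_2 = -3.5475
  -3.5475 phi_1 + 5.1899 phi_2 = 3.8793
Solve by Cramer's rule:
  det = gamma(0)^2 - gamma(1)^2 = (5.1899)^2 - (-3.5475)^2 = 26.93506201 - 12.58475625 = 14.35030576
  phi_hat_1 = [gamma(1) gamma(0) - gamma(1) gamma(2)] / det = [(-3.5475)(5.1899) - (-3.5475)(3.8793)] / 14.35030576 = -4.6493535 / 14.35030576 = -0.324
  phi_hat_2 = [gamma(0) gamma(2) - gamma(1)^2] / det = [(5.1899)(3.8793) - (-3.5475)^2] / 14.35030576 = 7.54842282 / 14.35030576 = 0.526
So phi_hat = [-0.3240, 0.5260].
Therefore phi_hat_1 = -0.3240.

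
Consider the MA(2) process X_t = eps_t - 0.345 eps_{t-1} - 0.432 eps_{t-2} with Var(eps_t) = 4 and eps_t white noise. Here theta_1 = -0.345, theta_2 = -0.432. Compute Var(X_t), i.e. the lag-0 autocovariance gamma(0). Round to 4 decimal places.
\gamma(0) = 5.2226

For an MA(q) process X_t = eps_t + sum_i theta_i eps_{t-i} with
Var(eps_t) = sigma^2, the variance is
  gamma(0) = sigma^2 * (1 + sum_i theta_i^2).
  sum_i theta_i^2 = (-0.345)^2 + (-0.432)^2 = 0.119025 + 0.186624 = 0.305649.
  gamma(0) = 4 * (1 + 0.305649) = 4 * 1.305649 = 5.222596, which rounds to 5.2226.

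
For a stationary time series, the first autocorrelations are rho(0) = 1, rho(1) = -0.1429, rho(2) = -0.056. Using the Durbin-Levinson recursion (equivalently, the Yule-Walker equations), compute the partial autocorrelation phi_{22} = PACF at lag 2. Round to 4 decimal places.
\phi_{22} = -0.0780

The PACF at lag k is phi_{kk}, the last component of the solution
to the Yule-Walker system G_k phi = r_k where
  (G_k)_{ij} = rho(|i - j|), (r_k)_i = rho(i), i,j = 1..k.
Equivalently, Durbin-Levinson gives phi_{kk} iteratively:
  phi_{11} = rho(1)
  phi_{kk} = [rho(k) - sum_{j=1..k-1} phi_{k-1,j} rho(k-j)]
            / [1 - sum_{j=1..k-1} phi_{k-1,j} rho(j)],
  phi_{k,j} = phi_{k-1,j} - phi_{kk} phi_{k-1,k-j},  j = 1..k-1.
Step k = 1:
  phi_11 = rho(1) = -0.1429.
Step k = 2:
  phi_22 = [rho(2) - phi_11 rho(1)] / [1 - phi_11 rho(1)] = [-0.056 - (-0.1429)(-0.1429)] / [1 - (-0.1429)(-0.1429)]
         = -0.07642041 / 0.97957959 = -0.078.
Therefore phi_{22} = -0.0780.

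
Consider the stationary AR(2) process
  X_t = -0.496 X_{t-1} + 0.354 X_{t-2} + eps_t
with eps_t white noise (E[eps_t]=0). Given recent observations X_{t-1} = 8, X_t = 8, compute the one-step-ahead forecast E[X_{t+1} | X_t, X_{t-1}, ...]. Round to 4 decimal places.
E[X_{t+1} \mid \mathcal F_t] = -1.1360

For an AR(p) model X_t = c + sum_i phi_i X_{t-i} + eps_t, the
one-step-ahead conditional mean is
  E[X_{t+1} | X_t, ...] = c + sum_i phi_i X_{t+1-i}.
Substitute known values:
  E[X_{t+1} | ...] = (-0.496) * (8) + (0.354) * (8)
                   = -1.1360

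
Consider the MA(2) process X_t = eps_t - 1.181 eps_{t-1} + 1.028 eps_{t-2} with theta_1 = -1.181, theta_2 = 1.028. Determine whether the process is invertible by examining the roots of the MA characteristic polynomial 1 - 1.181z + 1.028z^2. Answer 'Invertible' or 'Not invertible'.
\text{Not invertible}

The MA(q) characteristic polynomial is P(z) = 1 - 1.181z + 1.028z^2.
Invertibility requires all roots to lie outside the unit circle, i.e. |z| > 1 for every root.
Set 1 + (-1.181) z + (1.028) z^2 = 0, i.e. a z^2 + b z + c = 0 with a = 1.028, b = -1.181, c = 1.
Discriminant D = b^2 - 4ac = (-1.181)^2 - 4*(1.028)*1 = 1.394761 - (4.112) = -2.717239.
D < 0, so the roots are the complex-conjugate pair z = (-b +/- i sqrt(-D)) / (2a) = 0.5744 +/- 0.8018i.
For a conjugate pair |z|^2 = z * conj(z) = (product of roots) = c/a = 1/(1.028) = 0.972763, so |z| = sqrt(0.972763) = 0.9863 for both roots.
Moduli of all roots: 0.9863, 0.9863.
All moduli strictly greater than 1? No.
Verdict: Not invertible.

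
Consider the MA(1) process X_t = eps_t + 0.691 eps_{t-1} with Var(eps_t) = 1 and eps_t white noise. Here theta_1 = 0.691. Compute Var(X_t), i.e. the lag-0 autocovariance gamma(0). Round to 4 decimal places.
\gamma(0) = 1.4775

For an MA(q) process X_t = eps_t + sum_i theta_i eps_{t-i} with
Var(eps_t) = sigma^2, the variance is
  gamma(0) = sigma^2 * (1 + sum_i theta_i^2).
  sum_i theta_i^2 = (0.691)^2 = 0.477481.
  gamma(0) = 1 * (1 + 0.477481) = 1 * 1.477481 = 1.477481, which rounds to 1.4775.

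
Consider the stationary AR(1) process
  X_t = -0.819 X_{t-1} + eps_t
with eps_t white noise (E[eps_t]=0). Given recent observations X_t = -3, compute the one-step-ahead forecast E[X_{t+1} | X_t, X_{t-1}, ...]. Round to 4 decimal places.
E[X_{t+1} \mid \mathcal F_t] = 2.4570

For an AR(p) model X_t = c + sum_i phi_i X_{t-i} + eps_t, the
one-step-ahead conditional mean is
  E[X_{t+1} | X_t, ...] = c + sum_i phi_i X_{t+1-i}.
Substitute known values:
  E[X_{t+1} | ...] = (-0.819) * (-3)
                   = 2.4570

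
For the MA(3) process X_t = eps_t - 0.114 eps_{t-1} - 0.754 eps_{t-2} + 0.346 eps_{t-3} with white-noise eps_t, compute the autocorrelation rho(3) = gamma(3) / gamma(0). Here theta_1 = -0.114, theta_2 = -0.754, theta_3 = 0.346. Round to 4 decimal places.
\rho(3) = 0.2034

For an MA(q) process with theta_0 = 1, the autocovariance is
  gamma(k) = sigma^2 * sum_{i=0..q-k} theta_i * theta_{i+k},
and rho(k) = gamma(k) / gamma(0). Sigma^2 cancels.
  numerator   = (1)*(0.346) = 0.346.
  denominator = (1)^2 + (-0.114)^2 + (-0.754)^2 + (0.346)^2 = 1.701228.
  rho(3) = 0.346 / 1.701228 = 0.2034.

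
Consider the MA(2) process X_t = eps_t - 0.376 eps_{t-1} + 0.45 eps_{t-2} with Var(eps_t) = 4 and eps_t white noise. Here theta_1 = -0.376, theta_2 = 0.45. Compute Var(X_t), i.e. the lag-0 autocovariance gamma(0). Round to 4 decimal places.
\gamma(0) = 5.3755

For an MA(q) process X_t = eps_t + sum_i theta_i eps_{t-i} with
Var(eps_t) = sigma^2, the variance is
  gamma(0) = sigma^2 * (1 + sum_i theta_i^2).
  sum_i theta_i^2 = (-0.376)^2 + (0.45)^2 = 0.141376 + 0.2025 = 0.343876.
  gamma(0) = 4 * (1 + 0.343876) = 4 * 1.343876 = 5.375504, which rounds to 5.3755.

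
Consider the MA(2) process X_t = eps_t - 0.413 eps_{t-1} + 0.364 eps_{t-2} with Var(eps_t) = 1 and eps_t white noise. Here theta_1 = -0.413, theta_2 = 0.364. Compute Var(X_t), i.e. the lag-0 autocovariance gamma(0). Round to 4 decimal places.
\gamma(0) = 1.3031

For an MA(q) process X_t = eps_t + sum_i theta_i eps_{t-i} with
Var(eps_t) = sigma^2, the variance is
  gamma(0) = sigma^2 * (1 + sum_i theta_i^2).
  sum_i theta_i^2 = (-0.413)^2 + (0.364)^2 = 0.170569 + 0.132496 = 0.303065.
  gamma(0) = 1 * (1 + 0.303065) = 1 * 1.303065 = 1.303065, which rounds to 1.3031.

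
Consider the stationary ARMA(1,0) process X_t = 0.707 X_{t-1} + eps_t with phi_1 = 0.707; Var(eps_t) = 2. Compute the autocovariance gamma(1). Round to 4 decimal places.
\gamma(1) = 2.8271

Multiply the model equation by X_{t-k} and take expectations. With theta_0 = psi_0 = 1 and psi_j the MA(infinity) weights, this gives
  gamma(k) - sum_i phi_i gamma(k-i) = c_k,
  c_k = sigma^2 * sum_{j=k..q} theta_j psi_{j-k}   (c_k = 0 for k > q),
using gamma(-m) = gamma(m).
Pure AR (q = 0): c_0 = sigma^2 = 2, c_k = 0 for k >= 1.
Equations for k = 0 and k = 1 (AR order 1):
  gamma(0) = phi_1 gamma(1) + c_0
  gamma(1) = phi_1 gamma(0) + c_1
Substituting the second into the first: gamma(0) (1 - phi_1^2) = c_0 + phi_1 c_1, so
  gamma(0) = c_0 / (1 - phi_1^2) = 2 / (1 - (0.707)^2) = 2 / 0.500151 = 3.998792.
  gamma(1) = phi_1 gamma(0) = (0.707)(3.998792) = 2.827146.
Therefore gamma(1) = 2.8271 (to 4 decimal places).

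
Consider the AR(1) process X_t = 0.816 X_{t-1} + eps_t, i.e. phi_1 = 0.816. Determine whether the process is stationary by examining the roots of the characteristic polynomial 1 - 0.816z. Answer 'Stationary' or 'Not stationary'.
\text{Stationary}

The AR(p) characteristic polynomial is P(z) = 1 - 0.816z.
Stationarity requires all roots to lie outside the unit circle, i.e. |z| > 1 for every root.
This is linear in z: 1 + (-0.816) z = 0  =>  z = -1/(-0.816) = 1.22549,  |z| = 1.22549.
Moduli of all roots: 1.2255.
All moduli strictly greater than 1? Yes.
Verdict: Stationary.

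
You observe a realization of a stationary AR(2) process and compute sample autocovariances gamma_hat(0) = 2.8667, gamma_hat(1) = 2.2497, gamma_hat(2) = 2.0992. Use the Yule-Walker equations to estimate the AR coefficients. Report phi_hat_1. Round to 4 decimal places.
\hat\phi_{1} = 0.5470

The Yule-Walker equations for an AR(p) process read, in matrix form,
  Gamma_p phi = r_p,   with   (Gamma_p)_{ij} = gamma(|i - j|),
                       (r_p)_i = gamma(i),   i,j = 1..p.
Substitute the sample gammas (Toeplitz matrix and right-hand side of size 2):
  Gamma_p = [[2.8667, 2.2497], [2.2497, 2.8667]]
  r_p     = [2.2497, 2.0992]
Written out:
  2.8667 phi_1 + 2.2497 phi_2 = 2.2497
  2.2497 phi_1 + 2.8667 phi_2 = 2.0992
Solve by Cramer's rule:
  det = gamma(0)^2 - gamma(1)^2 = (2.8667)^2 - (2.2497)^2 = 8.21796889 - 5.06115009 = 3.1568188
  phi_hat_1 = [gamma(1) gamma(0) - gamma(1) gamma(2)] / det = [(2.2497)(2.8667) - (2.2497)(2.0992)] / 3.1568188 = 1.72664475 / 3.1568188 = 0.547
  phi_hat_2 = [gamma(0) gamma(2) - gamma(1)^2] / det = [(2.8667)(2.0992) - (2.2497)^2] / 3.1568188 = 0.95662655 / 3.1568188 = 0.303
So phi_hat = [0.5470, 0.3030].
Therefore phi_hat_1 = 0.5470.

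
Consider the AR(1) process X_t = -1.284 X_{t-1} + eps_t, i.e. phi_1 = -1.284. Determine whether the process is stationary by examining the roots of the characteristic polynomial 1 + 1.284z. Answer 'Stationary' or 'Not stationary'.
\text{Not stationary}

The AR(p) characteristic polynomial is P(z) = 1 + 1.284z.
Stationarity requires all roots to lie outside the unit circle, i.e. |z| > 1 for every root.
This is linear in z: 1 + (1.284) z = 0  =>  z = -1/(1.284) = -0.778816,  |z| = 0.778816.
Moduli of all roots: 0.7788.
All moduli strictly greater than 1? No.
Verdict: Not stationary.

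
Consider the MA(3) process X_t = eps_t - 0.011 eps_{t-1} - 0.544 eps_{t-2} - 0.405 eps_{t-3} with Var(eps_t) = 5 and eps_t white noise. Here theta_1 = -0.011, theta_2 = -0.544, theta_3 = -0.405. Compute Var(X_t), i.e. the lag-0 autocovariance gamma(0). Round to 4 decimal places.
\gamma(0) = 7.3004

For an MA(q) process X_t = eps_t + sum_i theta_i eps_{t-i} with
Var(eps_t) = sigma^2, the variance is
  gamma(0) = sigma^2 * (1 + sum_i theta_i^2).
  sum_i theta_i^2 = (-0.011)^2 + (-0.544)^2 + (-0.405)^2 = 0.000121 + 0.295936 + 0.164025 = 0.460082.
  gamma(0) = 5 * (1 + 0.460082) = 5 * 1.460082 = 7.30041, which rounds to 7.3004.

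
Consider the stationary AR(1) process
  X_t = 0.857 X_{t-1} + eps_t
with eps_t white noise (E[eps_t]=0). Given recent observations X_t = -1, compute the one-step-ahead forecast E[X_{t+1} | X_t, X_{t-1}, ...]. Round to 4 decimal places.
E[X_{t+1} \mid \mathcal F_t] = -0.8570

For an AR(p) model X_t = c + sum_i phi_i X_{t-i} + eps_t, the
one-step-ahead conditional mean is
  E[X_{t+1} | X_t, ...] = c + sum_i phi_i X_{t+1-i}.
Substitute known values:
  E[X_{t+1} | ...] = (0.857) * (-1)
                   = -0.8570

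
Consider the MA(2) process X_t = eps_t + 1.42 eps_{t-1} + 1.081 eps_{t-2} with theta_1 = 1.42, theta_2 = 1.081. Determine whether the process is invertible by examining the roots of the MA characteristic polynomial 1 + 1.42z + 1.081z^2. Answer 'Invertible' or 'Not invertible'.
\text{Not invertible}

The MA(q) characteristic polynomial is P(z) = 1 + 1.42z + 1.081z^2.
Invertibility requires all roots to lie outside the unit circle, i.e. |z| > 1 for every root.
Set 1 + (1.42) z + (1.081) z^2 = 0, i.e. a z^2 + b z + c = 0 with a = 1.081, b = 1.42, c = 1.
Discriminant D = b^2 - 4ac = (1.42)^2 - 4*(1.081)*1 = 2.0164 - (4.324) = -2.3076.
D < 0, so the roots are the complex-conjugate pair z = (-b +/- i sqrt(-D)) / (2a) = -0.6568 +/- 0.7026i.
For a conjugate pair |z|^2 = z * conj(z) = (product of roots) = c/a = 1/(1.081) = 0.925069, so |z| = sqrt(0.925069) = 0.9618 for both roots.
Moduli of all roots: 0.9618, 0.9618.
All moduli strictly greater than 1? No.
Verdict: Not invertible.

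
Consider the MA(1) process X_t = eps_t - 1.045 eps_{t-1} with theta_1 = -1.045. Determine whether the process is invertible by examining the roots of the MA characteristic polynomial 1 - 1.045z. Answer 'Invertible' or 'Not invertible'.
\text{Not invertible}

The MA(q) characteristic polynomial is P(z) = 1 - 1.045z.
Invertibility requires all roots to lie outside the unit circle, i.e. |z| > 1 for every root.
This is linear in z: 1 + (-1.045) z = 0  =>  z = -1/(-1.045) = 0.956938,  |z| = 0.956938.
Moduli of all roots: 0.9569.
All moduli strictly greater than 1? No.
Verdict: Not invertible.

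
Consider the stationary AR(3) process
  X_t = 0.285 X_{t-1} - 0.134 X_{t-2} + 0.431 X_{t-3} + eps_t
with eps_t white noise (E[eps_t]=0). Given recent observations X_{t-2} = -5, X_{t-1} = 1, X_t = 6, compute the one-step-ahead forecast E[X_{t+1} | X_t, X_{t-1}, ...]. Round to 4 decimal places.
E[X_{t+1} \mid \mathcal F_t] = -0.5790

For an AR(p) model X_t = c + sum_i phi_i X_{t-i} + eps_t, the
one-step-ahead conditional mean is
  E[X_{t+1} | X_t, ...] = c + sum_i phi_i X_{t+1-i}.
Substitute known values:
  E[X_{t+1} | ...] = (0.285) * (6) + (-0.134) * (1) + (0.431) * (-5)
                   = -0.5790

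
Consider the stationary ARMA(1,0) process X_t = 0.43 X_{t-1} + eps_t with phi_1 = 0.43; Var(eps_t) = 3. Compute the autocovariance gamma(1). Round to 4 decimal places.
\gamma(1) = 1.5826

Multiply the model equation by X_{t-k} and take expectations. With theta_0 = psi_0 = 1 and psi_j the MA(infinity) weights, this gives
  gamma(k) - sum_i phi_i gamma(k-i) = c_k,
  c_k = sigma^2 * sum_{j=k..q} theta_j psi_{j-k}   (c_k = 0 for k > q),
using gamma(-m) = gamma(m).
Pure AR (q = 0): c_0 = sigma^2 = 3, c_k = 0 for k >= 1.
Equations for k = 0 and k = 1 (AR order 1):
  gamma(0) = phi_1 gamma(1) + c_0
  gamma(1) = phi_1 gamma(0) + c_1
Substituting the second into the first: gamma(0) (1 - phi_1^2) = c_0 + phi_1 c_1, so
  gamma(0) = c_0 / (1 - phi_1^2) = 3 / (1 - (0.43)^2) = 3 / 0.8151 = 3.68053.
  gamma(1) = phi_1 gamma(0) = (0.43)(3.68053) = 1.582628.
Therefore gamma(1) = 1.5826 (to 4 decimal places).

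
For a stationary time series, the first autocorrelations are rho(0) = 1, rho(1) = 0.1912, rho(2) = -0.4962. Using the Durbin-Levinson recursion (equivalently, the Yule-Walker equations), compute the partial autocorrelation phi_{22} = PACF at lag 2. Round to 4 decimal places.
\phi_{22} = -0.5530

The PACF at lag k is phi_{kk}, the last component of the solution
to the Yule-Walker system G_k phi = r_k where
  (G_k)_{ij} = rho(|i - j|), (r_k)_i = rho(i), i,j = 1..k.
Equivalently, Durbin-Levinson gives phi_{kk} iteratively:
  phi_{11} = rho(1)
  phi_{kk} = [rho(k) - sum_{j=1..k-1} phi_{k-1,j} rho(k-j)]
            / [1 - sum_{j=1..k-1} phi_{k-1,j} rho(j)],
  phi_{k,j} = phi_{k-1,j} - phi_{kk} phi_{k-1,k-j},  j = 1..k-1.
Step k = 1:
  phi_11 = rho(1) = 0.1912.
Step k = 2:
  phi_22 = [rho(2) - phi_11 rho(1)] / [1 - phi_11 rho(1)] = [-0.4962 - (0.1912)(0.1912)] / [1 - (0.1912)(0.1912)]
         = -0.53275744 / 0.96344256 = -0.553.
Therefore phi_{22} = -0.5530.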